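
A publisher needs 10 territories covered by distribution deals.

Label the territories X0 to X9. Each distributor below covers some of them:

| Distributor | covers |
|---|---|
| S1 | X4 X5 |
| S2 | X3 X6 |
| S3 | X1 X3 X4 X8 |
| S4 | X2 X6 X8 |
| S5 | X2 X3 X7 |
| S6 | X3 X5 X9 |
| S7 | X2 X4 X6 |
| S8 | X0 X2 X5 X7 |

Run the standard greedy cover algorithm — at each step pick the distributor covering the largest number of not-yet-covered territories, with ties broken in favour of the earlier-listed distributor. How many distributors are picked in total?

Greedy: pick S3 (covers 4 new) → pick S8 (covers 4 new) → pick S2 (covers 1 new) → pick S6 (covers 1 new). Total picks: 4.

4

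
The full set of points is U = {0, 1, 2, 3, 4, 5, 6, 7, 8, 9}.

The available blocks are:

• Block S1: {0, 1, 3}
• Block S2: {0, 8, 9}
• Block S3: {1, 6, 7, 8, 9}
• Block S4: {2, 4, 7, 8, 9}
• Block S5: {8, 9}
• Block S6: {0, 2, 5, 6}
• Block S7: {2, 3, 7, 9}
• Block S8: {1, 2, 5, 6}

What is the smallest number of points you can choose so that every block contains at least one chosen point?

3

Take H = {0, 6, 9}. Each listed block contains at least one of these, so H is a hitting set of size 3.
No choice of 2 points meets every block, so 3 is the minimum.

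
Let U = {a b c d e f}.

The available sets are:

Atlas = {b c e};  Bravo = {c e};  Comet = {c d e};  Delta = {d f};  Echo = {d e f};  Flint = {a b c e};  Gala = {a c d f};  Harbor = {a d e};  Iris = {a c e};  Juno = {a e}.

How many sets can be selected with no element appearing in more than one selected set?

Delta, Iris are pairwise disjoint (Delta={d,f}; Iris={a,c,e}).
Every remaining set overlaps one of these, and no 3 of the listed sets are pairwise disjoint, so 2 is the maximum.

2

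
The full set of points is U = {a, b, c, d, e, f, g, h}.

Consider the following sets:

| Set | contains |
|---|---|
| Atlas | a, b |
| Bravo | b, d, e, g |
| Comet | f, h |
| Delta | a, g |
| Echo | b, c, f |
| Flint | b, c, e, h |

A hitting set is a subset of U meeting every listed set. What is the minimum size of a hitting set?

3

Take T = {a, b, f}. Each listed set contains at least one of these, so T is a hitting set of size 3.
No choice of 2 points meets every set, so 3 is the minimum.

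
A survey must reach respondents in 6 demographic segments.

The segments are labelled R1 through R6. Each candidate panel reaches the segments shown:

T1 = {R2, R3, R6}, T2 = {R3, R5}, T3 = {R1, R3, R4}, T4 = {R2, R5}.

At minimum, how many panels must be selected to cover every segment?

Take {T1, T2, T3}. Their union is {R1, R2, R3, R4, R5, R6}, which is all 6 segments.
Only T3 contains R1, so T3 is forced; the remaining 3 segments need at least 2 more panels (each remaining panel adds at most 2) — so at least 3 panels are needed, and 3 is optimal.

3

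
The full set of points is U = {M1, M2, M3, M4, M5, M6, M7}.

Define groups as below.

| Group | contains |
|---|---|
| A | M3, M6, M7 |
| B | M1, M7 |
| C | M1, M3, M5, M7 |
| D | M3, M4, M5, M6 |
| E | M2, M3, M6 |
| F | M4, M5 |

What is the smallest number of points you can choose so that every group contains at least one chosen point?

3

H = {M1, M3, M5} meets every group (each contains at least one member of H), and |H| = 3.
The groups B, E, F are pairwise disjoint, so any hitting set needs a separate point for each — at least 3. Hence 3 is optimal.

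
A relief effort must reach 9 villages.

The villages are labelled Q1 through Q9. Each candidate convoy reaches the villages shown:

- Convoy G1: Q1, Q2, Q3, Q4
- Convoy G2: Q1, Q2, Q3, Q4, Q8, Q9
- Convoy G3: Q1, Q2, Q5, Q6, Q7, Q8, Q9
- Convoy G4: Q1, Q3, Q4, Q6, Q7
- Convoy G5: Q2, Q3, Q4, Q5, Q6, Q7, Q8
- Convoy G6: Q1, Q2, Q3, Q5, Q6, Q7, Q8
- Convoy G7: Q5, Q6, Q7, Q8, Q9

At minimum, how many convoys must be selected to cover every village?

2

Take {G2, G6}. Their union is {Q1, Q2, Q3, Q4, Q5, Q6, Q7, Q8, Q9}, which is all 9 villages.
No single convoy has all 9 villages (the largest, G3, has 7), so 2 is optimal.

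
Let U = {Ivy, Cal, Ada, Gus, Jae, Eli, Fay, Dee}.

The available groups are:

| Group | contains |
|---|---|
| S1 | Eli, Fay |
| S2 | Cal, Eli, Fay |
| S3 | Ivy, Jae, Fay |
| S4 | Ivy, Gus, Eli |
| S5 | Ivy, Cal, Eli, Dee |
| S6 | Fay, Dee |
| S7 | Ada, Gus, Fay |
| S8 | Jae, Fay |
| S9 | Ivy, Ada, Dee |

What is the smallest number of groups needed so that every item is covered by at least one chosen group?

S3 and S5 and S7 together: S3 ∪ S5 ∪ S7 = {Ivy, Cal, Ada, Gus, Jae, Eli, Fay, Dee} — every item is covered.
No 2 of the 9 groups cover everything (all 36 combinations miss at least one item), so 3 is optimal.

3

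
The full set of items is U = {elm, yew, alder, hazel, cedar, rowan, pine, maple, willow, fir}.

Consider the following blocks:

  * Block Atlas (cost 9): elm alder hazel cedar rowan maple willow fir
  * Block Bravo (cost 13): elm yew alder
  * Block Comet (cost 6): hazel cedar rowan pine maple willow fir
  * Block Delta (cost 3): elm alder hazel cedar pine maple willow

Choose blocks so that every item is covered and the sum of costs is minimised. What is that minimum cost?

Bravo, Comet together cover every item (Bravo ∪ Comet = {elm, yew, alder, hazel, cedar, rowan, pine, maple, willow, fir}); total cost 13 + 6 = 19.
The greedy pick Delta, Comet, Bravo costs 22; no covering selection beats 19.

19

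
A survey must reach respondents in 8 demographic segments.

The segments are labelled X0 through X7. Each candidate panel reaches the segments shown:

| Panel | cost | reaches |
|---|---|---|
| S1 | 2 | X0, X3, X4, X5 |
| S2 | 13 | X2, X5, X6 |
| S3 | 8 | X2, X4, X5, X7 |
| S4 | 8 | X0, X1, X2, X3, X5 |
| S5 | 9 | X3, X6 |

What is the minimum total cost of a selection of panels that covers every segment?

25

S3, S4, S5 together cover every segment (S3 ∪ S4 ∪ S5 = {X0, X1, X2, X3, X4, X5, X6, X7}); total cost 8 + 8 + 9 = 25.
The greedy pick S1, S3, S4, S5 costs 27; no covering selection beats 25.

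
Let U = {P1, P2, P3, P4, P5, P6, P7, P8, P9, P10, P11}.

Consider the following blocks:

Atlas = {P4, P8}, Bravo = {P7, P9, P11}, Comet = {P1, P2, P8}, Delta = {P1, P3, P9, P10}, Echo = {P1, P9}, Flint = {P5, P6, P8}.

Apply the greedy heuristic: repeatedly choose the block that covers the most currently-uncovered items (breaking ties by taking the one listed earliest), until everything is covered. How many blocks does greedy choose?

Greedy: pick Delta (covers 4 new) → pick Flint (covers 3 new) → pick Bravo (covers 2 new) → pick Atlas (covers 1 new) → pick Comet (covers 1 new). Total picks: 5.

5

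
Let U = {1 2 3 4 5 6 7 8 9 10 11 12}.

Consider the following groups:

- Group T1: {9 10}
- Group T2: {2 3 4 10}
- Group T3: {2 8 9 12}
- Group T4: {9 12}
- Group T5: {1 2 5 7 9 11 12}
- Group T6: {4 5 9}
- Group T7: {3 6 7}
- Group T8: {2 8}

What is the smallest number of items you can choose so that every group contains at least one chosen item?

Take H = {2, 6, 9}. Each listed group contains at least one of these, so H is a hitting set of size 3.
The groups T6, T7, T8 are pairwise disjoint, so any hitting set needs a separate item for each — at least 3. Hence 3 is optimal.

3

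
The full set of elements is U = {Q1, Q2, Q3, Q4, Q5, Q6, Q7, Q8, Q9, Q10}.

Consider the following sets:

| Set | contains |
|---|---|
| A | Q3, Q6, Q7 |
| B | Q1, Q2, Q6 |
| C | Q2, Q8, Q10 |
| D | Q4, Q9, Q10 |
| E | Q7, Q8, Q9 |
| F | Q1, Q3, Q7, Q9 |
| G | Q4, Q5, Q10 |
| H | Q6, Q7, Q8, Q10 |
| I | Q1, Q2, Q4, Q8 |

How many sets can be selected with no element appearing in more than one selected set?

3

B, E, G are pairwise disjoint (B={Q1,Q2,Q6}; E={Q7,Q8,Q9}; G={Q4,Q5,Q10}).
Every remaining set overlaps one of these, and no 4 of the listed sets are pairwise disjoint, so 3 is the maximum.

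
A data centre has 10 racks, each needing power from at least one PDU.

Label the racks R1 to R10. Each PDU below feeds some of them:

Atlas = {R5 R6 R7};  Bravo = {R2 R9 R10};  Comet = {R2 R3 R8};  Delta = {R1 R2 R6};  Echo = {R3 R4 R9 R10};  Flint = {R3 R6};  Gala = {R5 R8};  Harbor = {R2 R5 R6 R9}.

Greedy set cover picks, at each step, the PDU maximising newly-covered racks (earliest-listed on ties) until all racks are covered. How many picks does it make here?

4

Greedy: pick Echo (covers 4 new) → pick Atlas (covers 3 new) → pick Comet (covers 2 new) → pick Delta (covers 1 new). Total picks: 4.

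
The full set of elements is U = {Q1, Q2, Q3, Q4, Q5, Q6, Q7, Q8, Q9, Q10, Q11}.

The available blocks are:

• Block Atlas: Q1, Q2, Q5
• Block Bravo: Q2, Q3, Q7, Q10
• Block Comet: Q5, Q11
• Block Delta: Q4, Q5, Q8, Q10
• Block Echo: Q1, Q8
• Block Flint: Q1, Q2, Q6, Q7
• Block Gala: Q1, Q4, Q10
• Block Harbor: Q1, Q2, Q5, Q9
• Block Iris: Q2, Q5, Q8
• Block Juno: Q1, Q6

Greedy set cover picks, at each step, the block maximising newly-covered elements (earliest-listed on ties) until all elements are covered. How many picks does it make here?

Greedy: pick Bravo (covers 4 new) → pick Delta (covers 3 new) → pick Flint (covers 2 new) → pick Comet (covers 1 new) → pick Harbor (covers 1 new). Total picks: 5.

5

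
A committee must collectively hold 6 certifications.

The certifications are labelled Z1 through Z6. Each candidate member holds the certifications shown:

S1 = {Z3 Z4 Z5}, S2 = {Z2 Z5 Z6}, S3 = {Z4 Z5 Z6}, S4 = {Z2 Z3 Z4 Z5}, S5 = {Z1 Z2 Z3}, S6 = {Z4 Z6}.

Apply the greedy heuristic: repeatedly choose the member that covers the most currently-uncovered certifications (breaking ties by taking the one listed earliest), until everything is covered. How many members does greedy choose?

Greedy: pick S4 (covers 4 new) → pick S2 (covers 1 new) → pick S5 (covers 1 new). Total picks: 3.
(The true minimum cover uses only 2 members, so greedy is not optimal here.)

3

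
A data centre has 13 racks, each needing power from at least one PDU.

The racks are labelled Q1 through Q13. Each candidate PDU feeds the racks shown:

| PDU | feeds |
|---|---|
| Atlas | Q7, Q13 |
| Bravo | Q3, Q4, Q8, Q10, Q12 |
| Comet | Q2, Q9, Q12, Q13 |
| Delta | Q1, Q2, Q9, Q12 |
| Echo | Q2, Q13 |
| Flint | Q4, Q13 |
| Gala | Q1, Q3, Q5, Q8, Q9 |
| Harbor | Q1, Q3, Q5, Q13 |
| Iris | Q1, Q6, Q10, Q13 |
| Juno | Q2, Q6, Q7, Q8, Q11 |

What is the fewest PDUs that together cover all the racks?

4

Bravo and Echo and Gala and Juno together: Bravo ∪ Echo ∪ Gala ∪ Juno = {Q1, Q2, Q3, Q4, Q5, Q6, Q7, Q8, Q9, Q10, Q11, Q12, Q13} — every rack is covered.
No 3 of the 10 PDUs cover everything (all 120 combinations miss at least one rack), so 4 is optimal.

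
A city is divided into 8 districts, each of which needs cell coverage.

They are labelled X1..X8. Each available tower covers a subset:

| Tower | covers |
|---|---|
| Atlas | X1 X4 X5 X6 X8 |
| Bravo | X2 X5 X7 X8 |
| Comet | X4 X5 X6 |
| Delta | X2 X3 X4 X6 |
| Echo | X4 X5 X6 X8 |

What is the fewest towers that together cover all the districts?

Atlas and Bravo and Delta together: Atlas ∪ Bravo ∪ Delta = {X1, X2, X3, X4, X5, X6, X7, X8} — every district is covered.
Only Atlas contains X1, so Atlas is forced; the remaining 3 districts need at least 2 more towers (each remaining tower adds at most 2) — so at least 3 towers are needed, and 3 is optimal.

3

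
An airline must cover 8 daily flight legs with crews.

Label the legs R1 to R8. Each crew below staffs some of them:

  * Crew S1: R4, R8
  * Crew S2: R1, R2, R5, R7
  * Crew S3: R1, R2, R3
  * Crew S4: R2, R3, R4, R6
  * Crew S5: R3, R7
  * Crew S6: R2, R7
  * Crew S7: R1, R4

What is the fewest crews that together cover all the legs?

3

Take {S1, S2, S4}. Their union is {R1, R2, R3, R4, R5, R6, R7, R8}, which is all 8 legs.
Only S2 contains R5, so S2 is forced; the remaining 4 legs need at least 2 more crews (each remaining crew adds at most 3) — so at least 3 crews are needed, and 3 is optimal.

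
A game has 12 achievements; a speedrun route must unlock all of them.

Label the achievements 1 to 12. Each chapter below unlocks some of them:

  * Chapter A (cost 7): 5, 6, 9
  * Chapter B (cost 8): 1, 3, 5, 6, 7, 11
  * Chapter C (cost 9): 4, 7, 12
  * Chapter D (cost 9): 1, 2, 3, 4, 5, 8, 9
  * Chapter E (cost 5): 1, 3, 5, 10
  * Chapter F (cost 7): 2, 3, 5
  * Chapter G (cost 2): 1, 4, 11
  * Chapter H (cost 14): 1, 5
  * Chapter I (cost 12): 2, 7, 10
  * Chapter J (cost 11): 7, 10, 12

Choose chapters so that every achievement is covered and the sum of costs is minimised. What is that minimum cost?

B, D, J together cover every achievement (B ∪ D ∪ J = {1, 2, 3, 4, 5, 6, 7, 8, 9, 10, 11, 12}); total cost 8 + 9 + 11 = 28.
The greedy pick G, E, D, B, C costs 33; no covering selection beats 28.

28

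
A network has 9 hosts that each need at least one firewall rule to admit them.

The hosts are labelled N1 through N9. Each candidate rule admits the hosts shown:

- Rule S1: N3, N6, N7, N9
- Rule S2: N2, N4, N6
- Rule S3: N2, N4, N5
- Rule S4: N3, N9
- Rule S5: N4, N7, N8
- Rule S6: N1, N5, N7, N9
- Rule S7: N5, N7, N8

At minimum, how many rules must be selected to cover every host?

S1 and S2 and S6 and S7 together: S1 ∪ S2 ∪ S6 ∪ S7 = {N1, N2, N3, N4, N5, N6, N7, N8, N9} — every host is covered.
No 3 of the 7 rules cover everything (all 35 combinations miss at least one host), so 4 is optimal.

4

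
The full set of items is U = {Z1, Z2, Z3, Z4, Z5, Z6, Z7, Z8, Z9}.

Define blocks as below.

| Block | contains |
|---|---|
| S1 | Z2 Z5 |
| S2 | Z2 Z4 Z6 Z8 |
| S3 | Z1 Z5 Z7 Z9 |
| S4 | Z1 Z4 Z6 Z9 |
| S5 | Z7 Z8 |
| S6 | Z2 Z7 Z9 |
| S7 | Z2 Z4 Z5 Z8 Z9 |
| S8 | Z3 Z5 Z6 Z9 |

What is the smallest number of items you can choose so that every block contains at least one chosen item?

3

H = {Z2, Z8, Z9} meets every block (each contains at least one member of H), and |H| = 3.
The blocks S1, S4, S5 are pairwise disjoint, so any hitting set needs a separate item for each — at least 3. Hence 3 is optimal.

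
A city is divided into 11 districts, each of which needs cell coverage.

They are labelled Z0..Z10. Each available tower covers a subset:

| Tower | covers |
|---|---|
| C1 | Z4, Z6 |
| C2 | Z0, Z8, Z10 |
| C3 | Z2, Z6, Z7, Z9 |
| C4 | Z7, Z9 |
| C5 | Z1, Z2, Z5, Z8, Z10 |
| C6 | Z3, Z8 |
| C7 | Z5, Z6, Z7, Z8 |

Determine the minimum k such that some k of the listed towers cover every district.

5

C1 and C2 and C4 and C5 and C6 together: C1 ∪ C2 ∪ C4 ∪ C5 ∪ C6 = {Z0, Z1, Z2, Z3, Z4, Z5, Z6, Z7, Z8, Z9, Z10} — every district is covered.
No 4 of the 7 towers cover everything (all 35 combinations miss at least one district), so 5 is optimal.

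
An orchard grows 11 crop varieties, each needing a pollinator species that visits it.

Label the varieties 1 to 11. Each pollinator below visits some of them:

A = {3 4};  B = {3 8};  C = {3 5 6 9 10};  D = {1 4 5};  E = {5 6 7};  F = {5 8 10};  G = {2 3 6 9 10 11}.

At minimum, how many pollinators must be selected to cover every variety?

B and D and E and G together: B ∪ D ∪ E ∪ G = {1, 2, 3, 4, 5, 6, 7, 8, 9, 10, 11} — every variety is covered.
No 3 of the 7 pollinators cover everything (all 35 combinations miss at least one variety), so 4 is optimal.

4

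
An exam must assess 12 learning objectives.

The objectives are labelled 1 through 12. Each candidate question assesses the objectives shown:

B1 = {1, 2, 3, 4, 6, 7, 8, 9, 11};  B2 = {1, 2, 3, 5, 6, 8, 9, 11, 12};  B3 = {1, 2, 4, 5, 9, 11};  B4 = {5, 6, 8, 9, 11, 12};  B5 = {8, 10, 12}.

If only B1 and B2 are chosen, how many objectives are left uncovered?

Union of B1, B2 = {1, 2, 3, 4, 5, 6, 7, 8, 9, 11, 12}.
Not covered: 10 — 1 objective.

1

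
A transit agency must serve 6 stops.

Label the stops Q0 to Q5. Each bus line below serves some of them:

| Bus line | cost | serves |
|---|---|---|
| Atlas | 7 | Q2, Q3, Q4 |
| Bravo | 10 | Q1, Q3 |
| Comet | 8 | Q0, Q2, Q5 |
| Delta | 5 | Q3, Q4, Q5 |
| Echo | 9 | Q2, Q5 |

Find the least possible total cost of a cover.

23

Bravo, Comet, Delta together cover every stop (Bravo ∪ Comet ∪ Delta = {Q0, Q1, Q2, Q3, Q4, Q5}); total cost 10 + 8 + 5 = 23.
No covering selection has total cost below 23.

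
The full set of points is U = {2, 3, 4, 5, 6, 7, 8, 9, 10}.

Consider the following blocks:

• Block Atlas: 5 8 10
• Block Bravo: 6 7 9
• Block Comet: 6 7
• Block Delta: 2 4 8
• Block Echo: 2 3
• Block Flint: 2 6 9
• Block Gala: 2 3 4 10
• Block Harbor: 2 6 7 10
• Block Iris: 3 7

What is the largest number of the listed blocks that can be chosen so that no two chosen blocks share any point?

3

Atlas, Flint, Iris are pairwise disjoint (Atlas={5,8,10}; Flint={2,6,9}; Iris={3,7}).
Every remaining block overlaps one of these, and no 4 of the listed blocks are pairwise disjoint, so 3 is the maximum.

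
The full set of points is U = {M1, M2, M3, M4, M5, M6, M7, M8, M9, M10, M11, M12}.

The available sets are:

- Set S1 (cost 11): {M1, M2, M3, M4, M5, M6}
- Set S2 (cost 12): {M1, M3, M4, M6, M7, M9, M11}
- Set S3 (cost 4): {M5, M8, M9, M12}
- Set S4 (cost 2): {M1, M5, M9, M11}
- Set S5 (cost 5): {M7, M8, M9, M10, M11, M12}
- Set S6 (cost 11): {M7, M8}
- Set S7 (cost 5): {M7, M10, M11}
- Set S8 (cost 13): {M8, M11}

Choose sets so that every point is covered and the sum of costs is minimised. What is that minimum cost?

16

S1, S5 together cover every point (S1 ∪ S5 = {M1, M2, M3, M4, M5, M6, M7, M8, M9, M10, M11, M12}); total cost 11 + 5 = 16.
The greedy pick S4, S5, S1 costs 18; no covering selection beats 16.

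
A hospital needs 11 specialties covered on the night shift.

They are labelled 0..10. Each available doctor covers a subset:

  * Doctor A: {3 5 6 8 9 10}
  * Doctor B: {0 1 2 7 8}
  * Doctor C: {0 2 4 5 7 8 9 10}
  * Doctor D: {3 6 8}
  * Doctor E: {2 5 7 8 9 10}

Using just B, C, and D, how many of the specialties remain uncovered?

Union of B, C, D = {0, 1, 2, 3, 4, 5, 6, 7, 8, 9, 10} — that's every specialty, so 0 are uncovered.

0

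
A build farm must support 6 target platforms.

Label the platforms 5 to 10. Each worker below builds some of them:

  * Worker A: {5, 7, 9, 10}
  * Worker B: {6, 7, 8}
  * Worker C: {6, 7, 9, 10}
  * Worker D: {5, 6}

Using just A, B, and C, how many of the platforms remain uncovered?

0

Union of A, B, C = {5, 6, 7, 8, 9, 10} — that's every platform, so 0 are uncovered.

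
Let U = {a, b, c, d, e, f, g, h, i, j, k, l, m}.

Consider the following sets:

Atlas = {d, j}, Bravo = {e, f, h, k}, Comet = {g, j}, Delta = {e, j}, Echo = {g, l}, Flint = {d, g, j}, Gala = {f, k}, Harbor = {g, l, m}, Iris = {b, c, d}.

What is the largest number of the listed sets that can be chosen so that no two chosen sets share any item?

4

Delta, Echo, Gala, Iris are pairwise disjoint (Delta={e,j}; Echo={g,l}; Gala={f,k}; Iris={b,c,d}).
Every remaining set overlaps one of these, and no 5 of the listed sets are pairwise disjoint, so 4 is the maximum.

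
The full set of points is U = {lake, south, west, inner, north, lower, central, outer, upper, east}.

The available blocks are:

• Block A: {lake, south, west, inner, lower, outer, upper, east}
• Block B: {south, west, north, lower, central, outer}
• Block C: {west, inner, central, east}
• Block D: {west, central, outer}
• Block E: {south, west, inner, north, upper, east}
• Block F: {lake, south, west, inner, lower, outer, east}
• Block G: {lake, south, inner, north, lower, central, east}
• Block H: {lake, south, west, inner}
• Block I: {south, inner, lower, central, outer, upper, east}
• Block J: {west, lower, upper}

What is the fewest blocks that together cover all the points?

Take {A, G}. Their union is {lake, south, west, inner, north, lower, central, outer, upper, east}, which is all 10 points.
No single block has all 10 points (the largest, A, has 8), so 2 is optimal.

2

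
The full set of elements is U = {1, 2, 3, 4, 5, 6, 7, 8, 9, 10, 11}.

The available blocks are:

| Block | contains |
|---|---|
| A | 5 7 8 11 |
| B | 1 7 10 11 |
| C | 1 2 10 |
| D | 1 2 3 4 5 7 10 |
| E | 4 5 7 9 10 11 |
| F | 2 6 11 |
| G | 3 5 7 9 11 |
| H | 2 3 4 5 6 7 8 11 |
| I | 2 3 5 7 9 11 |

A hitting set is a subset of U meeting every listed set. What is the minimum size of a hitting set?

The 2 elements {10, 11} hit every block.
The blocks C, G are pairwise disjoint, so any hitting set needs a separate element for each — at least 2. Hence 2 is optimal.

2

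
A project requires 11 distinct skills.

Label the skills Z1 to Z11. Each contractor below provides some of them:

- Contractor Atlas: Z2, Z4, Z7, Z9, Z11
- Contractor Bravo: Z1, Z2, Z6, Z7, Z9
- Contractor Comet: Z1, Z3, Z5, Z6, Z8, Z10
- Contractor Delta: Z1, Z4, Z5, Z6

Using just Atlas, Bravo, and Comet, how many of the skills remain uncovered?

0

Union of Atlas, Bravo, Comet = {Z1, Z2, Z3, Z4, Z5, Z6, Z7, Z8, Z9, Z10, Z11} — that's every skill, so 0 are uncovered.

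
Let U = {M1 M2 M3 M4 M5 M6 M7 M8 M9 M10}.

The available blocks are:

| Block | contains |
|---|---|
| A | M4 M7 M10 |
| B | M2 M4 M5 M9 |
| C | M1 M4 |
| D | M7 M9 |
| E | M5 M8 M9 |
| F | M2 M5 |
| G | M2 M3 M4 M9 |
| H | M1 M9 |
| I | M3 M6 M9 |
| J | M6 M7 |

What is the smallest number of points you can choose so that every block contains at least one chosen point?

4

T = {M1, M3, M5, M7} meets every block (each contains at least one member of T), and |T| = 4.
No choice of 3 points meets every block, so 4 is the minimum.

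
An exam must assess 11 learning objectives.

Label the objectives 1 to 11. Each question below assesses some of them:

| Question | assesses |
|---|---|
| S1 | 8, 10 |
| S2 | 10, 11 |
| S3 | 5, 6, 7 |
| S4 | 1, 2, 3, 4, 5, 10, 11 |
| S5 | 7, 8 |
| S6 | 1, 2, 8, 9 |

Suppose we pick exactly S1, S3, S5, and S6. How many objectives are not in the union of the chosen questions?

3

Union of S1, S3, S5, S6 = {1, 2, 5, 6, 7, 8, 9, 10}.
Not covered: 3, 4, 11 — 3 objectives.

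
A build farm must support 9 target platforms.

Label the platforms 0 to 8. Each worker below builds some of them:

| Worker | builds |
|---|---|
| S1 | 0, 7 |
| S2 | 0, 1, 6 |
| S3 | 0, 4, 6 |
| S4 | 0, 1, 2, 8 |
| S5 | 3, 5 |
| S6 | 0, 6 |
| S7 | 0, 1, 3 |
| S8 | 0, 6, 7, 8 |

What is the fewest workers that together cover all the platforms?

4

Take {S3, S4, S5, S8}. Their union is {0, 1, 2, 3, 4, 5, 6, 7, 8}, which is all 9 platforms.
Only S4 contains 2, so S4 is forced; the remaining 5 platforms need at least 3 more workers (each remaining worker adds at most 2) — so at least 4 workers are needed, and 4 is optimal.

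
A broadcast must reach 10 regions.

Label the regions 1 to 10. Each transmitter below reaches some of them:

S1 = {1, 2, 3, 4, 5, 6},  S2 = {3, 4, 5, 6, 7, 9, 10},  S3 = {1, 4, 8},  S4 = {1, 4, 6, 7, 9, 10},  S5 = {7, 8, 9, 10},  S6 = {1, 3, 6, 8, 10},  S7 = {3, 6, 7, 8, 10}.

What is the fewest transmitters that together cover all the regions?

2

Take {S1, S5}. Their union is {1, 2, 3, 4, 5, 6, 7, 8, 9, 10}, which is all 10 regions.
No single transmitter has all 10 regions (the largest, S2, has 7), so 2 is optimal.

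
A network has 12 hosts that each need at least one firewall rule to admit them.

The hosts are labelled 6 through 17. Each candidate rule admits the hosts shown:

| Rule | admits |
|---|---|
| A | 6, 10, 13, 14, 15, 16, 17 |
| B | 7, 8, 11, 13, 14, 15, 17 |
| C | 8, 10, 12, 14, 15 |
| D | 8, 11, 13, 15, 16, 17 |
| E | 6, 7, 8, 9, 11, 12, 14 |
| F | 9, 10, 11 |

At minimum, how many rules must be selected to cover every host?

2

Take {A, E}. Their union is {6, 7, 8, 9, 10, 11, 12, 13, 14, 15, 16, 17}, which is all 12 hosts.
No single rule has all 12 hosts (the largest, A, has 7), so 2 is optimal.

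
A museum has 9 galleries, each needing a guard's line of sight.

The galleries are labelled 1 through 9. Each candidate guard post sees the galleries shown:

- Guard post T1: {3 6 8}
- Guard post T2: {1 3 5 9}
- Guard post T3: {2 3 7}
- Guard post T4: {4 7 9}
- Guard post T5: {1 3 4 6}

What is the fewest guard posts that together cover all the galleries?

4

Take {T1, T2, T3, T4}. Their union is {1, 2, 3, 4, 5, 6, 7, 8, 9}, which is all 9 galleries.
Only T2 contains 5, so T2 is forced; the remaining 5 galleries need at least 3 more guard posts (each remaining guard post adds at most 2) — so at least 4 guard posts are needed, and 4 is optimal.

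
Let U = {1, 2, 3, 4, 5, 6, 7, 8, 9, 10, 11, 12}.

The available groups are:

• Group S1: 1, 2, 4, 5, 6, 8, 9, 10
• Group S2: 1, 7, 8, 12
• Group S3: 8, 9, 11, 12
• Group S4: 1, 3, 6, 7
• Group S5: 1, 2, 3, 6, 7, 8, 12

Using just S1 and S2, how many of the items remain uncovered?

2

Union of S1, S2 = {1, 2, 4, 5, 6, 7, 8, 9, 10, 12}.
Not covered: 3, 11 — 2 items.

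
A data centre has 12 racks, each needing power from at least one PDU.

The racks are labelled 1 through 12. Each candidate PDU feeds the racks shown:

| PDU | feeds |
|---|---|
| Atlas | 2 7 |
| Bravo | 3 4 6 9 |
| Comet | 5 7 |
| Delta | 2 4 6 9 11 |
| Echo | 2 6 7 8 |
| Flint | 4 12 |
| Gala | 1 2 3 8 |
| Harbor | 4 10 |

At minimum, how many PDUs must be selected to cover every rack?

5

Take {Comet, Delta, Flint, Gala, Harbor}. Their union is {1, 2, 3, 4, 5, 6, 7, 8, 9, 10, 11, 12}, which is all 12 racks.
No 4 of the 8 PDUs cover everything (all 70 combinations miss at least one rack), so 5 is optimal.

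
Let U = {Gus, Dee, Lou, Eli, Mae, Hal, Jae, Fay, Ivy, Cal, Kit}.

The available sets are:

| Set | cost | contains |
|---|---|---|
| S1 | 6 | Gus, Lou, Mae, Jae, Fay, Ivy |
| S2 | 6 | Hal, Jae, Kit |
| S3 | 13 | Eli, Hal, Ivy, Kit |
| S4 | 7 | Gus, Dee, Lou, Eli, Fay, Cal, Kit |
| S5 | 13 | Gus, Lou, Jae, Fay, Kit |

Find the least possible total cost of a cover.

19

S1, S2, S4 together cover every element (S1 ∪ S2 ∪ S4 = {Gus, Dee, Lou, Eli, Mae, Hal, Jae, Fay, Ivy, Cal, Kit}); total cost 6 + 6 + 7 = 19.
No covering selection has total cost below 19.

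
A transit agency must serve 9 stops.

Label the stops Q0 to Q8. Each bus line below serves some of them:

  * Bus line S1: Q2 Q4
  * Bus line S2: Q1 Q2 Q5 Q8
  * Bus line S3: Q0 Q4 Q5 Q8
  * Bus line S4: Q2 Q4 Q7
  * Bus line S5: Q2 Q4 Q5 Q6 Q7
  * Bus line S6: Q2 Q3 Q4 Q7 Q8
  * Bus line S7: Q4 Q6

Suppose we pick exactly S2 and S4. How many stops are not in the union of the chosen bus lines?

Union of S2, S4 = {Q1, Q2, Q4, Q5, Q7, Q8}.
Not covered: Q0, Q3, Q6 — 3 stops.

3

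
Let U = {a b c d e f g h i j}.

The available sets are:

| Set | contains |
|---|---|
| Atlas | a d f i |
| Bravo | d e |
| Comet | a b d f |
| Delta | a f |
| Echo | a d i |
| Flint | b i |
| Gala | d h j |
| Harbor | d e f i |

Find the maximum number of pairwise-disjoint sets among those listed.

Delta, Flint, Gala are pairwise disjoint (Delta={a,f}; Flint={b,i}; Gala={d,h,j}).
Every remaining set overlaps one of these, and no 4 of the listed sets are pairwise disjoint, so 3 is the maximum.

3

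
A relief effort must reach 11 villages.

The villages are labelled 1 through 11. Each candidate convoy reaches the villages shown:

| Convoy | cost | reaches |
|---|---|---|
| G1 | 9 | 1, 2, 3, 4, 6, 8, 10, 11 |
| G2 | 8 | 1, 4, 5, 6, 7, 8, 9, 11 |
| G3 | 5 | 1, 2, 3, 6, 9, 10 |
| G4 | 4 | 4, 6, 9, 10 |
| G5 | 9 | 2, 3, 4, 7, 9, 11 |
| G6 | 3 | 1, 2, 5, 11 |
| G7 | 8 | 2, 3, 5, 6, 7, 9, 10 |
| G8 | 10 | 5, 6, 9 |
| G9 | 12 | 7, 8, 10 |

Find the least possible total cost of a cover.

G2, G3 together cover every village (G2 ∪ G3 = {1, 2, 3, 4, 5, 6, 7, 8, 9, 10, 11}); total cost 8 + 5 = 13.
The greedy pick G6, G4, G2, G3 costs 20; no covering selection beats 13.

13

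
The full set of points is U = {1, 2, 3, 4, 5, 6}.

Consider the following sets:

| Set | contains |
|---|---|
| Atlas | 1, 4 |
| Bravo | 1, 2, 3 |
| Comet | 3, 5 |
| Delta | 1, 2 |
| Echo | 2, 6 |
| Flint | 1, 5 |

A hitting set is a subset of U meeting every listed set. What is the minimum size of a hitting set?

H = {1, 3, 6} meets every set (each contains at least one member of H), and |H| = 3.
The sets Atlas, Comet, Echo are pairwise disjoint, so any hitting set needs a separate point for each — at least 3. Hence 3 is optimal.

3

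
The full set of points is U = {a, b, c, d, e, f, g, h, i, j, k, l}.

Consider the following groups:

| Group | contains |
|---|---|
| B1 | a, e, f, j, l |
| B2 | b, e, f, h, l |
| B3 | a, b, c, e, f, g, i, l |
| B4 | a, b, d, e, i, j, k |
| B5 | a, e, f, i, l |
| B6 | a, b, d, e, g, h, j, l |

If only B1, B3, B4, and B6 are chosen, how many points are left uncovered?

0

Union of B1, B3, B4, B6 = {a, b, c, d, e, f, g, h, i, j, k, l} — that's every point, so 0 are uncovered.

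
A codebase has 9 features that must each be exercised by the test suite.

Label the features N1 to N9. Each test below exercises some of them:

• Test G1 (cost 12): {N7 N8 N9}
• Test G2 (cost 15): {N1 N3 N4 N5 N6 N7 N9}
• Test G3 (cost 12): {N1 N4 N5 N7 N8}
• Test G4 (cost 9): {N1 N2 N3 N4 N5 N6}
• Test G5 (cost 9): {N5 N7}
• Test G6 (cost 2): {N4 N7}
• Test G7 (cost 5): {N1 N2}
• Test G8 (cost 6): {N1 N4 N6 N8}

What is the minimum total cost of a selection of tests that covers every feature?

21

G1, G4 together cover every feature (G1 ∪ G4 = {N1, N2, N3, N4, N5, N6, N7, N8, N9}); total cost 12 + 9 = 21.
The greedy pick G6, G4, G1 costs 23; no covering selection beats 21.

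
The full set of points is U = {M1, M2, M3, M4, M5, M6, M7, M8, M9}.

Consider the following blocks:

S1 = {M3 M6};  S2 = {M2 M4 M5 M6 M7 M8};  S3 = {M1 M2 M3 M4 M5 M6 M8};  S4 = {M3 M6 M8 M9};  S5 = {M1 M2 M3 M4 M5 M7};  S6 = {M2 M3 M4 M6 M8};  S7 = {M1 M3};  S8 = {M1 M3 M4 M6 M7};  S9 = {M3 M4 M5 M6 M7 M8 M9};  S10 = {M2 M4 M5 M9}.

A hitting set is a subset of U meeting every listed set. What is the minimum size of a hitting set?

2

H = {M2, M3} meets every block (each contains at least one member of H), and |H| = 2.
The blocks S2, S7 are pairwise disjoint, so any hitting set needs a separate point for each — at least 2. Hence 2 is optimal.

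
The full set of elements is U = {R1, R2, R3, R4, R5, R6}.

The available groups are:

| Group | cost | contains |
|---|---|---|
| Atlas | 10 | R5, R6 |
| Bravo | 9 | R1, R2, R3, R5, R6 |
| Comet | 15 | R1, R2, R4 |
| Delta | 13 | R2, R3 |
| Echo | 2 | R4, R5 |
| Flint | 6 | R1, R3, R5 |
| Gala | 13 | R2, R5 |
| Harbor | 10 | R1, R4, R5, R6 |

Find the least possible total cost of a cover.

11

Bravo, Echo together cover every element (Bravo ∪ Echo = {R1, R2, R3, R4, R5, R6}); total cost 9 + 2 = 11.
No covering selection has total cost below 11.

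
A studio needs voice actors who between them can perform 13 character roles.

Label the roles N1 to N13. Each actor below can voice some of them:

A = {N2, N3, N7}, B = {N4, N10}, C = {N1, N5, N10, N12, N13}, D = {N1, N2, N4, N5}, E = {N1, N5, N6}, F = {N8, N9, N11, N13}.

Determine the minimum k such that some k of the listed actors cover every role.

5

Take {A, C, D, E, F}. Their union is {N1, N2, N3, N4, N5, N6, N7, N8, N9, N10, N11, N12, N13}, which is all 13 roles.
No 4 of the 6 actors cover everything (all 15 combinations miss at least one role), so 5 is optimal.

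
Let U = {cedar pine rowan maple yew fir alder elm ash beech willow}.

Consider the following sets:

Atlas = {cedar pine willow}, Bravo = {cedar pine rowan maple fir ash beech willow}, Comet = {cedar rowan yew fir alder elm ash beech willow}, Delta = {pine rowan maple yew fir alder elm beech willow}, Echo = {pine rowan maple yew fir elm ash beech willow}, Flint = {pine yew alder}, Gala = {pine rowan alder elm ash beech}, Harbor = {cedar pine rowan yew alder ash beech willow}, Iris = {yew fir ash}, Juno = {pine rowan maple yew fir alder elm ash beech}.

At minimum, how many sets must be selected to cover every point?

2

Take {Bravo, Delta}. Their union is {cedar, pine, rowan, maple, yew, fir, alder, elm, ash, beech, willow}, which is all 11 points.
No single set has all 11 points (the largest, Comet, has 9), so 2 is optimal.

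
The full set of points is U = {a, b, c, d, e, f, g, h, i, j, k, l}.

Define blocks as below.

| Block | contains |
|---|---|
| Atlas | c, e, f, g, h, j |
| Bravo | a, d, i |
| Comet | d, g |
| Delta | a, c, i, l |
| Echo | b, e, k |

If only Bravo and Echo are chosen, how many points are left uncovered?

Union of Bravo, Echo = {a, b, d, e, i, k}.
Not covered: c, f, g, h, j, l — 6 points.

6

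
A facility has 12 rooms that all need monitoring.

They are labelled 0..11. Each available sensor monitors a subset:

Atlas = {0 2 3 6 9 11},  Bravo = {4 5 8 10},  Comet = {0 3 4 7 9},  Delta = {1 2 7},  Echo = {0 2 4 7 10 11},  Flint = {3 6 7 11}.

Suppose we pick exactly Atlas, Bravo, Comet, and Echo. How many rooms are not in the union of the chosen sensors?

Union of Atlas, Bravo, Comet, Echo = {0, 2, 3, 4, 5, 6, 7, 8, 9, 10, 11}.
Not covered: 1 — 1 room.

1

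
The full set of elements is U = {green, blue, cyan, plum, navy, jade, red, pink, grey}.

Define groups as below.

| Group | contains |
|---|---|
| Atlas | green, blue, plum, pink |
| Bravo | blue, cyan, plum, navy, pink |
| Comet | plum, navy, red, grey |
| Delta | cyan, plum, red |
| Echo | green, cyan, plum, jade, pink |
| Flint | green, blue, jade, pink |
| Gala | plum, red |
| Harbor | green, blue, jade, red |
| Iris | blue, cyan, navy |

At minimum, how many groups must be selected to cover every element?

3

Bravo, Comet, and Flint cover everything between them: the union {green, blue, cyan, plum, navy, jade, red, pink, grey} is all of U.
Only Comet contains grey, so Comet is forced; the remaining 5 elements need at least 2 more groups (each remaining group adds at most 4) — so at least 3 groups are needed, and 3 is optimal.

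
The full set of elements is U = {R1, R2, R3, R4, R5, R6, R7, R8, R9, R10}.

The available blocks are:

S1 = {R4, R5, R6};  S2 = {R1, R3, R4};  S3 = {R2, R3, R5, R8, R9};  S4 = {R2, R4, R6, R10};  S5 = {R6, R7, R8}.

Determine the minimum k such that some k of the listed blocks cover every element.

S2 and S3 and S4 and S5 together: S2 ∪ S3 ∪ S4 ∪ S5 = {R1, R2, R3, R4, R5, R6, R7, R8, R9, R10} — every element is covered.
No 3 of the 5 blocks cover everything (all 10 combinations miss at least one element), so 4 is optimal.

4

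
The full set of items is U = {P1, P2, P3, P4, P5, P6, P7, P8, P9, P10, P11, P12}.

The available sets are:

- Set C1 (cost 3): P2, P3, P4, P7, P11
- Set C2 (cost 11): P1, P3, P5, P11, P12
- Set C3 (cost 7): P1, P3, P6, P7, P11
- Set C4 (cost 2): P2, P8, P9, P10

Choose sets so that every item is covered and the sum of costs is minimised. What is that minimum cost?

C1, C2, C3, C4 together cover every item (C1 ∪ C2 ∪ C3 ∪ C4 = {P1, P2, P3, P4, P5, P6, P7, P8, P9, P10, P11, P12}); total cost 3 + 11 + 7 + 2 = 23.
No covering selection has total cost below 23.

23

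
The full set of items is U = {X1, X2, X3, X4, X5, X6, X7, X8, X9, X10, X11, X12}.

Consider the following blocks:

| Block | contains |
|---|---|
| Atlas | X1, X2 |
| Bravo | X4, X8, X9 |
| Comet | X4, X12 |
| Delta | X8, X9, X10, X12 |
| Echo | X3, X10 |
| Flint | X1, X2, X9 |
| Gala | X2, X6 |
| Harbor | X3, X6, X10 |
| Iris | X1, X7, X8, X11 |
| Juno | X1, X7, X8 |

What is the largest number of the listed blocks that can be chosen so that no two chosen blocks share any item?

Comet, Echo, Gala, Juno are pairwise disjoint (Comet={X4,X12}; Echo={X3,X10}; Gala={X2,X6}; Juno={X1,X7,X8}).
Every remaining block overlaps one of these, and no 5 of the listed blocks are pairwise disjoint, so 4 is the maximum.

4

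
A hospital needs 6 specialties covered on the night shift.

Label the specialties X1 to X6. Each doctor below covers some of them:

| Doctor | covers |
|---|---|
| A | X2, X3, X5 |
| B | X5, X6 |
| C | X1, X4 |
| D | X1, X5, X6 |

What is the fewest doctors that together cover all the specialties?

A and B and C together: A ∪ B ∪ C = {X1, X2, X3, X4, X5, X6} — every specialty is covered.
Only A contains X2, so A is forced; the remaining 3 specialties need at least 2 more doctors (each remaining doctor adds at most 2) — so at least 3 doctors are needed, and 3 is optimal.

3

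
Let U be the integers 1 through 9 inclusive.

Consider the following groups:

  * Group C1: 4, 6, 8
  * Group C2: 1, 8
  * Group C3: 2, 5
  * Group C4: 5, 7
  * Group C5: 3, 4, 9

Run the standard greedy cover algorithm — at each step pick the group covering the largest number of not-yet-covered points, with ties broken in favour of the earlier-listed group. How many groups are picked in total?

Greedy: pick C1 (covers 3 new) → pick C3 (covers 2 new) → pick C5 (covers 2 new) → pick C2 (covers 1 new) → pick C4 (covers 1 new). Total picks: 5.

5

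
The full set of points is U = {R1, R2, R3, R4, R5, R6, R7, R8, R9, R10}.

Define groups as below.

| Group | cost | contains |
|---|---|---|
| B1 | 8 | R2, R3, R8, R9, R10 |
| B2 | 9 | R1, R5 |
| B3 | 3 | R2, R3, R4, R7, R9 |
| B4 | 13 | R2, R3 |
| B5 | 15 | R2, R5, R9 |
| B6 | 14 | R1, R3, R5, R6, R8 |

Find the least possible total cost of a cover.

B1, B3, B6 together cover every point (B1 ∪ B3 ∪ B6 = {R1, R2, R3, R4, R5, R6, R7, R8, R9, R10}); total cost 8 + 3 + 14 = 25.
No covering selection has total cost below 25.

25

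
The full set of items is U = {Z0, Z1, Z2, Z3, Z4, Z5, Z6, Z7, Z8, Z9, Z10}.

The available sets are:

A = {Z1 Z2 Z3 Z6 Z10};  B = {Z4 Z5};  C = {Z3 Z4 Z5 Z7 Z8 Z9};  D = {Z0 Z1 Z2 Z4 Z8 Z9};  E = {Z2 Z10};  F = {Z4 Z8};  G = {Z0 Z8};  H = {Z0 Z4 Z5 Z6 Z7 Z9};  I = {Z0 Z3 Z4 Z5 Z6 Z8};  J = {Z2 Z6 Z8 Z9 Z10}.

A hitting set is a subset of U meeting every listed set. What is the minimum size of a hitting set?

3

Take T = {Z2, Z5, Z8}. Each listed set contains at least one of these, so T is a hitting set of size 3.
The sets A, B, G are pairwise disjoint, so any hitting set needs a separate item for each — at least 3. Hence 3 is optimal.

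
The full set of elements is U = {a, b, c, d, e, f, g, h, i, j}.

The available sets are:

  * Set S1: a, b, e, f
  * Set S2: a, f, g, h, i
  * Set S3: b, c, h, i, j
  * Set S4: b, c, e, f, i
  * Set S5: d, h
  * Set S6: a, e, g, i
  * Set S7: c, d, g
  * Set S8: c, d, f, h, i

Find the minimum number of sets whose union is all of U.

3

S3, S6, and S8 cover everything between them: the union {a, b, c, d, e, f, g, h, i, j} is all of U.
Only S3 contains j, so S3 is forced; the remaining 5 elements need at least 2 more sets (each remaining set adds at most 3) — so at least 3 sets are needed, and 3 is optimal.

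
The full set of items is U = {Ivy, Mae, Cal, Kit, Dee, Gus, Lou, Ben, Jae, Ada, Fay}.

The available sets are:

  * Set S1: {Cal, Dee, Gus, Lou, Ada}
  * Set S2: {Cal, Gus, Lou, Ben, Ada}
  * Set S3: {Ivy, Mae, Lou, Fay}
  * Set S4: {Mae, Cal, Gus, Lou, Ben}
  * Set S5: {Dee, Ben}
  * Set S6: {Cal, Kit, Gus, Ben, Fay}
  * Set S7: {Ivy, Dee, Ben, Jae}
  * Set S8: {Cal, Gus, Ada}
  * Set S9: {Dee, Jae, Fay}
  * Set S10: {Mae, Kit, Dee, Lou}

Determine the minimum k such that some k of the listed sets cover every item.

4

S2 and S3 and S6 and S7 together: S2 ∪ S3 ∪ S6 ∪ S7 = {Ivy, Mae, Cal, Kit, Dee, Gus, Lou, Ben, Jae, Ada, Fay} — every item is covered.
No 3 of the 10 sets cover everything (all 120 combinations miss at least one item), so 4 is optimal.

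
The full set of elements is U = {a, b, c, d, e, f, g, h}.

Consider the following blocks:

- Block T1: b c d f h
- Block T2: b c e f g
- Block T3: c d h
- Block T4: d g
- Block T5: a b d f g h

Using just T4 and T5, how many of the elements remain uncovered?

Union of T4, T5 = {a, b, d, f, g, h}.
Not covered: c, e — 2 elements.

2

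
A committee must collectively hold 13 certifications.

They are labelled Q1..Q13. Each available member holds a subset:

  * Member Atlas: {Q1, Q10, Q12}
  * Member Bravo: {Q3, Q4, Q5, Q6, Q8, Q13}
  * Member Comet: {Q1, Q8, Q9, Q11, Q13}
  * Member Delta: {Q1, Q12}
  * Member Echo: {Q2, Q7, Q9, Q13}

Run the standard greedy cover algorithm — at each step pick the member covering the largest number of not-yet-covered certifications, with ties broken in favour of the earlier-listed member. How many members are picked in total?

4

Greedy: pick Bravo (covers 6 new) → pick Atlas (covers 3 new) → pick Echo (covers 3 new) → pick Comet (covers 1 new). Total picks: 4.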